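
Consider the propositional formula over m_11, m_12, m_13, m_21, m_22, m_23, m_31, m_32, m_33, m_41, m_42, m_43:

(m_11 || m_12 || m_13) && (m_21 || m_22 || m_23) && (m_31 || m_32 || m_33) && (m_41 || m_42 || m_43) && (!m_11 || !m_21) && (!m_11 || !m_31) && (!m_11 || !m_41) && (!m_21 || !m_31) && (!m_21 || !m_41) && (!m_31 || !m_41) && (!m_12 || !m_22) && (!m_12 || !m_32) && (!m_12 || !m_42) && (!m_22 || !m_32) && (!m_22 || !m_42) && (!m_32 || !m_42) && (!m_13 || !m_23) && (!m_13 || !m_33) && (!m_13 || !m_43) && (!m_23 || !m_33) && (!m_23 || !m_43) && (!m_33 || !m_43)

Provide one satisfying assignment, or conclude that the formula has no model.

UNSATISFIABLE

Branch on m_11: set m_11 = false.
Branch on m_12: set m_12 = true.
(!m_22) alone gives m_22 = false.
(!m_32) alone gives m_32 = false.
(!m_42) alone gives m_42 = false.
Branch on m_21: set m_21 = true.
(!m_31) alone gives m_31 = false.
(m_33) alone gives m_33 = true.
(!m_41) alone gives m_41 = false.
(m_43) alone gives m_43 = true.
But (!m_43) is also a unit clause — contradiction.
Undo m_21 and try m_21 = false.
(m_23) alone gives m_23 = true.
(!m_13) alone gives m_13 = false.
(!m_33) alone gives m_33 = false.
(m_31) alone gives m_31 = true.
(!m_41) alone gives m_41 = false.
(m_43) alone gives m_43 = true.
But (!m_43) is also a unit clause — contradiction.
Neither m_21 = true nor m_21 = false works.
Undo m_12 and try m_12 = false.
(m_13) alone gives m_13 = true.
(!m_23) alone gives m_23 = false.
(!m_33) alone gives m_33 = false.
(!m_43) alone gives m_43 = false.
Branch on m_21: set m_21 = true.
(!m_31) alone gives m_31 = false.
(m_32) alone gives m_32 = true.
(!m_41) alone gives m_41 = false.
(m_42) alone gives m_42 = true.
But (!m_42) is also a unit clause — contradiction.
Undo m_21 and try m_21 = false.
(m_22) alone gives m_22 = true.
(!m_32) alone gives m_32 = false.
(m_31) alone gives m_31 = true.
(!m_41) alone gives m_41 = false.
(m_42) alone gives m_42 = true.
But (!m_42) is also a unit clause — contradiction.
Neither m_21 = true nor m_21 = false works.
Neither m_12 = true nor m_12 = false works.
Undo m_11 and try m_11 = true.
(!m_21) alone gives m_21 = false.
(!m_31) alone gives m_31 = false.
(!m_41) alone gives m_41 = false.
Branch on m_22: set m_22 = true.
(!m_12) alone gives m_12 = false.
(!m_32) alone gives m_32 = false.
(m_33) alone gives m_33 = true.
(!m_42) alone gives m_42 = false.
(m_43) alone gives m_43 = true.
But (!m_43) is also a unit clause — contradiction.
Undo m_22 and try m_22 = false.
(m_23) alone gives m_23 = true.
(!m_13) alone gives m_13 = false.
(!m_33) alone gives m_33 = false.
(m_32) alone gives m_32 = true.
(!m_12) alone gives m_12 = false.
(!m_42) alone gives m_42 = false.
(m_43) alone gives m_43 = true.
But (!m_43) is also a unit clause — contradiction.
Neither m_22 = true nor m_22 = false works.
Neither m_11 = true nor m_11 = false works.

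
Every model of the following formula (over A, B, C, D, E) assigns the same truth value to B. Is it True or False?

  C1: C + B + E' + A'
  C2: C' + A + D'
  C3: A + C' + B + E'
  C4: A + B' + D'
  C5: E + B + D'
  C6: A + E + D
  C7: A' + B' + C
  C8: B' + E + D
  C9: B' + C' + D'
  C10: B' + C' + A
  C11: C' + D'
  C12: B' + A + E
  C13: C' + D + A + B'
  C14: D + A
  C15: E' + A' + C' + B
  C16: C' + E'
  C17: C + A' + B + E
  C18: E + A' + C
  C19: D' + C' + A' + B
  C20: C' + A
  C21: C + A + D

False

Suppose B = 1.
Branch on A: set A = 1.
From the singleton clause (C), C = 1.
From the singleton clause (D'), D = 0.
From the singleton clause (E), E = 1.
That conflicts with the unit clause (E').
Backtrack on A: now try A = 0.
From the singleton clause (D'), D = 0.
That conflicts with the unit clause (D).
Both values of A lead to a conflict.
So every satisfying assignment has B = False.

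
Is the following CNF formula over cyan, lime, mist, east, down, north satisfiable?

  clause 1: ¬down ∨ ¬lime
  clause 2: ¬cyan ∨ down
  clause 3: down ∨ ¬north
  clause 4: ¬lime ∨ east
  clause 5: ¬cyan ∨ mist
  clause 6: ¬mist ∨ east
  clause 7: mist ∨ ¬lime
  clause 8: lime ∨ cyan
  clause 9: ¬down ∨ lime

Case down = False:
(¬cyan) alone gives cyan = False.
(¬north) alone gives north = False.
(lime) alone gives lime = True.
(east) alone gives east = True.
(mist) alone gives mist = True.
All clauses are satisfied.
A satisfying assignment: cyan ↦ False, lime ↦ True, mist ↦ True, east ↦ True, down ↦ False, north ↦ False.

Yes, satisfiable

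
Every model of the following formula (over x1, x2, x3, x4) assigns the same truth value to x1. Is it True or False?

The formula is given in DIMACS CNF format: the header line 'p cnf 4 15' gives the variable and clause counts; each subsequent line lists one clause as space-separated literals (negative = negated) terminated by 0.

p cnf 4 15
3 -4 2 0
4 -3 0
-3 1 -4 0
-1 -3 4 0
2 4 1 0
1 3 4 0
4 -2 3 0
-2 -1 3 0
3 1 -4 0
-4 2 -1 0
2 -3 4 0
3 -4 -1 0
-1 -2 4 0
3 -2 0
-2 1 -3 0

Suppose x1 = False.
Case x4 = True:
The clause (¬x3) is unit, so x3 = False.
Now (x3) is unsatisfied and unit — conflict.
That branch fails; take x4 = False instead.
The clause (¬x3) is unit, so x3 = False.
Now (x3) is unsatisfied and unit — conflict.
Both values of x4 lead to a conflict.
So every satisfying assignment has x1 = True.

True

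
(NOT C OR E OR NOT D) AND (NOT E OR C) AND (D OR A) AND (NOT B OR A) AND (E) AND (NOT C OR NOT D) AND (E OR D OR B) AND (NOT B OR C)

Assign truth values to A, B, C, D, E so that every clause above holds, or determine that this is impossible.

A: true, B: true, C: true, D: false, E: true

Unit clause (E) forces E = true.
Unit clause (C) forces C = true.
Unit clause (NOT D) forces D = false.
Unit clause (A) forces A = true.
No clause remains; B is free.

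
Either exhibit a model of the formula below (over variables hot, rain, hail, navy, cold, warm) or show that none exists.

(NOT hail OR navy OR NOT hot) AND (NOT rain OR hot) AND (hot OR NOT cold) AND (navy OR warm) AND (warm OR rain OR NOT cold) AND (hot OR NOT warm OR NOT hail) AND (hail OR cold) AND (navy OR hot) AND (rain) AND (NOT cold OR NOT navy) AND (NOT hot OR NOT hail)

hot: true,  rain: true,  hail: false,  navy: false,  cold: true,  warm: true

(rain) alone gives rain = true.
(hot) alone gives hot = true.
(NOT hail) alone gives hail = false.
(cold) alone gives cold = true.
(NOT navy) alone gives navy = false.
(warm) alone gives warm = true.
This assignment satisfies each clause.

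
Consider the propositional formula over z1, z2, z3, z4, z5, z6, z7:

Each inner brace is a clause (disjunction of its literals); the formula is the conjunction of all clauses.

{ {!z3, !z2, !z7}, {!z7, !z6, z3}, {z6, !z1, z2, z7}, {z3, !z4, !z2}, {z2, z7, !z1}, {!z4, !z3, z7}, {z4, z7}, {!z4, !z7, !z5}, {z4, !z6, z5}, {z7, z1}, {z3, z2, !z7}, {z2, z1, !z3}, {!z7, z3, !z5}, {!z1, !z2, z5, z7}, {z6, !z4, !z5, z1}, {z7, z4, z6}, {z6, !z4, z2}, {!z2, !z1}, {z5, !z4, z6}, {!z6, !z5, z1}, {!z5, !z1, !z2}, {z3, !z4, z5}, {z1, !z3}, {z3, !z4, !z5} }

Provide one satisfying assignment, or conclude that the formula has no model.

Case z4 = false:
The clause (z7) is unit, so z7 = true.
Case z3 = true:
The clause (!z2) is unit, so z2 = false.
The clause (z1) is unit, so z1 = true.
Case z6 = false:
All clauses hold; z5 can take either value.

z1 ↦ true; z2 ↦ false; z3 ↦ true; z4 ↦ false; z5 ↦ true; z6 ↦ false; z7 ↦ true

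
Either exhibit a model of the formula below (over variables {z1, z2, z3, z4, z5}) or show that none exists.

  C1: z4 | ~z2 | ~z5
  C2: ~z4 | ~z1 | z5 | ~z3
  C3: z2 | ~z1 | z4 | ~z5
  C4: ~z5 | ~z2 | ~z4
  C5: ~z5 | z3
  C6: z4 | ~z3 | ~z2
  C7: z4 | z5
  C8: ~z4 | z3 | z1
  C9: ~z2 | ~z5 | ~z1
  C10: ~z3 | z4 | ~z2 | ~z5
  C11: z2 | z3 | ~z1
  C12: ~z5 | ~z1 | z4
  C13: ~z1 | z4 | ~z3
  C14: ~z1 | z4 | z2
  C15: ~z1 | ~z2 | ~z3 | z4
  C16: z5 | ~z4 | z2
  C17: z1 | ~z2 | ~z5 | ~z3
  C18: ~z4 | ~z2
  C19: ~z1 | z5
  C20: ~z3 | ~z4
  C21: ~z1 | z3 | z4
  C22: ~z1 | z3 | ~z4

z1=0, z2=0, z3=1, z4=0, z5=1

Branch on z5: set z5 = 1.
From the singleton clause (z3), z3 = 1.
From the singleton clause (~z4), z4 = 0.
From the singleton clause (~z2), z2 = 0.
From the singleton clause (~z1), z1 = 0.
Every clause now holds.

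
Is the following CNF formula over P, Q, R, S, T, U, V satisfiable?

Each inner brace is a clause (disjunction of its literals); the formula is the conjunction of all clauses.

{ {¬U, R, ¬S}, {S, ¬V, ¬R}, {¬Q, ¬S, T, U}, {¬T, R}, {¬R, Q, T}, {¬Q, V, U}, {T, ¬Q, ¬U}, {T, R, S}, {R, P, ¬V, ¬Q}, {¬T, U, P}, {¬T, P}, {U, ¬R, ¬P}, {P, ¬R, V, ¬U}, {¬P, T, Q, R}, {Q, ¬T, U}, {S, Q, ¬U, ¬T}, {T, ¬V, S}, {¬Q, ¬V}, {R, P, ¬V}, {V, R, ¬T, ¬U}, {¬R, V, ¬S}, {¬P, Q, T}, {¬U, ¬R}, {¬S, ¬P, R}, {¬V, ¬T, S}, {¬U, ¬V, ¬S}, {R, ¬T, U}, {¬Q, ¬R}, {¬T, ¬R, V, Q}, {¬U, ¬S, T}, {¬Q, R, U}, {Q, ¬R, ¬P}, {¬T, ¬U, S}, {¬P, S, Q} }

Yes, satisfiable

Suppose T = False.
Suppose R = False.
(S) alone gives S = True.
(¬U) alone gives U = False.
(¬Q) alone gives Q = False.
(¬P) alone gives P = False.
(¬V) alone gives V = False.
This assignment satisfies each clause.
A satisfying assignment: P: False, Q: False, R: False, S: True, T: False, U: False, V: False.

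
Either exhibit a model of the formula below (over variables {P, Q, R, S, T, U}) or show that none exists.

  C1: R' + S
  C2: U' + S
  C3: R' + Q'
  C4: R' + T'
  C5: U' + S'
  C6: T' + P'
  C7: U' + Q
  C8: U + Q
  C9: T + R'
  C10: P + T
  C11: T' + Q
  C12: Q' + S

Branch on R: set R = 0.
Branch on U: set U = 0.
The clause (Q) is unit, so Q = 1.
The clause (S) is unit, so S = 1.
Branch on T: set T = 1.
The clause (P') is unit, so P = 0.
This assignment satisfies each clause.

P: 0, Q: 1, R: 0, S: 1, T: 1, U: 0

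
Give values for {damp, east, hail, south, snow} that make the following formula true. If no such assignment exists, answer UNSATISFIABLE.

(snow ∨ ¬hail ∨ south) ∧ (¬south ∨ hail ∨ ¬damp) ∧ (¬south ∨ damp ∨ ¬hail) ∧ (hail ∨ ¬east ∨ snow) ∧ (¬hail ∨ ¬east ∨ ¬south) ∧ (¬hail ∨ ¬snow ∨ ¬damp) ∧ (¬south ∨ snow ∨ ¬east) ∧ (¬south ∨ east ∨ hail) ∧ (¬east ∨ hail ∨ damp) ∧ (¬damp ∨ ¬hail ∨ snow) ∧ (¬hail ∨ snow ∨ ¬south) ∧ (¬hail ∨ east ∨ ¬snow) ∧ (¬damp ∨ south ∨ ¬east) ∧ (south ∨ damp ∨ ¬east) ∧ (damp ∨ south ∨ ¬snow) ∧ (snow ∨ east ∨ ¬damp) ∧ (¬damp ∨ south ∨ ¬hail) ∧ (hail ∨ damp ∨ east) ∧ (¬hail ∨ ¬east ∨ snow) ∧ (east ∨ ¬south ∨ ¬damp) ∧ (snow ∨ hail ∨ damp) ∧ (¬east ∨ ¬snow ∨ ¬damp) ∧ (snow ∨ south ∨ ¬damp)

damp ↦ True,  east ↦ False,  hail ↦ False,  south ↦ False,  snow ↦ True

Suppose snow = True.
Suppose hail = False.
Suppose south = False.
From the singleton clause (damp), damp = True.
From the singleton clause (¬east), east = False.
All clauses are satisfied.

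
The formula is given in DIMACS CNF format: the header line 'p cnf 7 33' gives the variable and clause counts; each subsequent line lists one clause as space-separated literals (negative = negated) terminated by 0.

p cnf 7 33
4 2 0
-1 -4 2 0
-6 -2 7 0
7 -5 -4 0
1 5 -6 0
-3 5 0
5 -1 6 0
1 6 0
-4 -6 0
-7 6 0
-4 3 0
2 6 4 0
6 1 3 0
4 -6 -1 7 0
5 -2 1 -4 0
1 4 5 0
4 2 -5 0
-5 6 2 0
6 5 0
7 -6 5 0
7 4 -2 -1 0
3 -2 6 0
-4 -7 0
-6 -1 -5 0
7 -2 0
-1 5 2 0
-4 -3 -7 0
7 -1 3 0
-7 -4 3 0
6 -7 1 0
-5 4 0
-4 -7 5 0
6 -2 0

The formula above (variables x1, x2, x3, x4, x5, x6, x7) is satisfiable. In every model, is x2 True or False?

Suppose x2 = False.
The clause (x4) is unit, so x4 = True.
The clause (¬x1) is unit, so x1 = False.
The clause (x6) is unit, so x6 = True.
That conflicts with the unit clause (¬x6).
So every satisfying assignment has x2 = True.

True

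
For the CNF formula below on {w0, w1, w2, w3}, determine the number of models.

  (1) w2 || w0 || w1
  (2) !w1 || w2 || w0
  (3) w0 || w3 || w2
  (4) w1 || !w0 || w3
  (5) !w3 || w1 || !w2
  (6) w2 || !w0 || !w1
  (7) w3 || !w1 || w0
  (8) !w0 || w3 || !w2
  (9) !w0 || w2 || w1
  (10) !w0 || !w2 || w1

There are 2^4 = 16 truth assignments over (w0, w1, w2, w3).
Split on w2. With w2 = true, the clauses containing w2 are satisfied and !w2 drops from the rest; 3 of the 2^3 = 8 assignments to the other variables satisfy what remains.
With w2 = false, by the same count on the reduced clause set, 0 assignments work.
Total: 3 + 0 = 3.

3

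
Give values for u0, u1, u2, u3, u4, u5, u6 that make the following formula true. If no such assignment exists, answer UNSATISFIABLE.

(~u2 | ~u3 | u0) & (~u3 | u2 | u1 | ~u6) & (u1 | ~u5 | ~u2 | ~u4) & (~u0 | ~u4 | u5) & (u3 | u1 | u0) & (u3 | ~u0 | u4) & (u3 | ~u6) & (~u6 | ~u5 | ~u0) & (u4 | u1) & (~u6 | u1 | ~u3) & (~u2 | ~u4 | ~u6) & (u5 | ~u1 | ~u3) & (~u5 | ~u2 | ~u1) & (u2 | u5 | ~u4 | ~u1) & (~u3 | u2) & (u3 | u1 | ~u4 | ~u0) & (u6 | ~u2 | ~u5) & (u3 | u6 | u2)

u0=0, u1=1, u2=1, u3=0, u4=1, u5=0, u6=0

Suppose u3 = 0.
Unit clause (~u6) forces u6 = 0.
Unit clause (u2) forces u2 = 1.
Unit clause (~u5) forces u5 = 0.
Suppose u0 = 0.
Unit clause (u1) forces u1 = 1.
No clause remains; u4 is free.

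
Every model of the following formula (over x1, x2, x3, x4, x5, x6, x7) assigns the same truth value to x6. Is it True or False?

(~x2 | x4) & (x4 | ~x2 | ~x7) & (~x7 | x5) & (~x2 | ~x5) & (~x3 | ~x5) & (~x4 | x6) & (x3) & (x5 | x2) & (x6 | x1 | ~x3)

True

Suppose x6 = 0.
From the singleton clause (~x4), x4 = 0.
From the singleton clause (~x2), x2 = 0.
From the singleton clause (x3), x3 = 1.
From the singleton clause (~x5), x5 = 0.
That conflicts with the unit clause (x5).
So every satisfying assignment has x6 = True.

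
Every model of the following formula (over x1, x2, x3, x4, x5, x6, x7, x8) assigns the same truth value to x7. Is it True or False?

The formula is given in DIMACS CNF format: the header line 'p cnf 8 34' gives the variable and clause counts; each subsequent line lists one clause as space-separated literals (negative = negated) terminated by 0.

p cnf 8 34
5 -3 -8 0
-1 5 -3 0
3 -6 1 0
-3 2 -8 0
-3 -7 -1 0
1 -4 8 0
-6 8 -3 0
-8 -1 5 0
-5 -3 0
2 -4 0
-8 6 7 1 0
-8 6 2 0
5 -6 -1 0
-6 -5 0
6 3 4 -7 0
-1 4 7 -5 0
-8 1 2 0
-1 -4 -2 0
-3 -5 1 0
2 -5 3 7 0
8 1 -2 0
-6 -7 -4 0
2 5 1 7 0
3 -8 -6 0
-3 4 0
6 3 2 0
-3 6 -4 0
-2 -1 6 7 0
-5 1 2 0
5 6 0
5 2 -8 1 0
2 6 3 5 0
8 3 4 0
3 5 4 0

Suppose x7 = False.
Case x5 = False:
From the singleton clause (x6), x6 = True.
From the singleton clause (¬x1), x1 = False.
From the singleton clause (x3), x3 = True.
From the singleton clause (¬x8), x8 = False.
That conflicts with the unit clause (x8).
Undo x5 and try x5 = True.
From the singleton clause (¬x3), x3 = False.
From the singleton clause (¬x6), x6 = False.
From the singleton clause (x2), x2 = True.
From the singleton clause (¬x1), x1 = False.
From the singleton clause (¬x8), x8 = False.
That conflicts with the unit clause (x8).
Neither x5 = True nor x5 = False works.
So every satisfying assignment has x7 = True.

True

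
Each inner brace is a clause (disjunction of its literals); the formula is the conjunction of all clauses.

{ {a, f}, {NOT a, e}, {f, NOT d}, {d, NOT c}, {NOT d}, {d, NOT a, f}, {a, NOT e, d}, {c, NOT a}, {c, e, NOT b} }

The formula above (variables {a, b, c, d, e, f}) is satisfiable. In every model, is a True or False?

Suppose a = true.
Unit clause (e) forces e = true.
Unit clause (NOT d) forces d = false.
Unit clause (NOT c) forces c = false.
Now (c) is unsatisfied and unit — conflict.
So every satisfying assignment has a = False.

False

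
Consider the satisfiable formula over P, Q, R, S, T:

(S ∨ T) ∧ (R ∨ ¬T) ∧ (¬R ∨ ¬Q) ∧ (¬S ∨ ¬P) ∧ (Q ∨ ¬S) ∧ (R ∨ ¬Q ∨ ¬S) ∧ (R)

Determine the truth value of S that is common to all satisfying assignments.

False

Suppose S = True.
(¬P) alone gives P = False.
(Q) alone gives Q = True.
(¬R) alone gives R = False.
But (R) is also a unit clause — contradiction.
So every satisfying assignment has S = False.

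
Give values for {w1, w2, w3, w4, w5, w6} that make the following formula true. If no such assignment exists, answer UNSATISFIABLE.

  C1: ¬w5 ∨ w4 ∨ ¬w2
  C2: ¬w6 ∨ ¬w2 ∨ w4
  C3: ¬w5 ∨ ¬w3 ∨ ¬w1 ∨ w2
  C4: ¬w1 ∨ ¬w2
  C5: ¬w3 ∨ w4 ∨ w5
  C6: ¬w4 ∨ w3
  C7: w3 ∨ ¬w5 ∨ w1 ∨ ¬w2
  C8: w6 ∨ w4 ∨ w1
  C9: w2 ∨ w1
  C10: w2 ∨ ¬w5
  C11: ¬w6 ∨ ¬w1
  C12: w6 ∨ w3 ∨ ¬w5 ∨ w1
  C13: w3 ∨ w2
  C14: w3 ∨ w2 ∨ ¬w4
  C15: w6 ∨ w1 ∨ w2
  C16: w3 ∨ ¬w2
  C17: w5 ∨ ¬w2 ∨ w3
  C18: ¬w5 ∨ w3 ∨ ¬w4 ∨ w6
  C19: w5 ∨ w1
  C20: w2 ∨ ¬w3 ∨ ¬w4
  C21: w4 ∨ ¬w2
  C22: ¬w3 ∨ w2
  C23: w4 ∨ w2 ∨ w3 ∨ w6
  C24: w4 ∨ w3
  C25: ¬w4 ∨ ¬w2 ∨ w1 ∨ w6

Case w1 = False:
Unit clause (w2) forces w2 = True.
Unit clause (w3) forces w3 = True.
Unit clause (w5) forces w5 = True.
Unit clause (w4) forces w4 = True.
Unit clause (w6) forces w6 = True.
This assignment satisfies each clause.

w1: False, w2: True, w3: True, w4: True, w5: True, w6: True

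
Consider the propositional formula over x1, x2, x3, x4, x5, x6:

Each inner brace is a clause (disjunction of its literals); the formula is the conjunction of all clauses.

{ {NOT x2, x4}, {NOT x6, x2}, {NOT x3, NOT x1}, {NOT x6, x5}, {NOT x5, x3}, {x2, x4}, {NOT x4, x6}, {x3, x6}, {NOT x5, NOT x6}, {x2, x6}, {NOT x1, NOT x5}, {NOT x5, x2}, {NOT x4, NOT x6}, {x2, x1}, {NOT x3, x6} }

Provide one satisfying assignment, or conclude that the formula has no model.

Suppose x2 = false.
(NOT x6) alone gives x6 = false.
That conflicts with the unit clause (x6).
Undo x2 and try x2 = true.
(x4) alone gives x4 = true.
(x6) alone gives x6 = true.
That conflicts with the unit clause (NOT x6).
Both values of x2 lead to a conflict.

UNSATISFIABLE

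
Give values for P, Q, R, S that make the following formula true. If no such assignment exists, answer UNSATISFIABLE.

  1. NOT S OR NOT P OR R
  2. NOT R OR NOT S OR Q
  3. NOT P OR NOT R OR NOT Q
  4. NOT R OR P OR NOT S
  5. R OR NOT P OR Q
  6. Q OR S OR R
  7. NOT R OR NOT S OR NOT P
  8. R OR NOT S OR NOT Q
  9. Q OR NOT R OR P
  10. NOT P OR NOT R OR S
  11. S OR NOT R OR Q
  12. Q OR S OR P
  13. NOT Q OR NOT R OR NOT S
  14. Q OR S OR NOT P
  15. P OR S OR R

Branch on S: set S = false.
Branch on Q: set Q = true.
Branch on P: set P = false.
(R) alone gives R = true.
Every clause now holds.

P: false; Q: true; R: true; S: false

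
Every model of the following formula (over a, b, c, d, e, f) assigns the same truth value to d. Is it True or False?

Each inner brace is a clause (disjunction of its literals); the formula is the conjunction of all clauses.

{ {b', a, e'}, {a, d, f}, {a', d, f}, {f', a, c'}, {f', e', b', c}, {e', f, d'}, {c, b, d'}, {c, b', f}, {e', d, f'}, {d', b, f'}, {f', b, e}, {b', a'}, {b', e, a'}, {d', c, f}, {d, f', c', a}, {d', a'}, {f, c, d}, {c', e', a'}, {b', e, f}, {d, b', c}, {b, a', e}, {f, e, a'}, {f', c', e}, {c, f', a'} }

Suppose d = 0.
Try a = 1.
From the singleton clause (f), f = 1.
From the singleton clause (e'), e = 0.
From the singleton clause (b), b = 1.
Now (b') is unsatisfied and unit — conflict.
That branch fails; take a = 0 instead.
From the singleton clause (f), f = 1.
From the singleton clause (c'), c = 0.
From the singleton clause (e'), e = 0.
From the singleton clause (b), b = 1.
Now (b') is unsatisfied and unit — conflict.
Neither a = 1 nor a = 0 works.
So every satisfying assignment has d = True.

True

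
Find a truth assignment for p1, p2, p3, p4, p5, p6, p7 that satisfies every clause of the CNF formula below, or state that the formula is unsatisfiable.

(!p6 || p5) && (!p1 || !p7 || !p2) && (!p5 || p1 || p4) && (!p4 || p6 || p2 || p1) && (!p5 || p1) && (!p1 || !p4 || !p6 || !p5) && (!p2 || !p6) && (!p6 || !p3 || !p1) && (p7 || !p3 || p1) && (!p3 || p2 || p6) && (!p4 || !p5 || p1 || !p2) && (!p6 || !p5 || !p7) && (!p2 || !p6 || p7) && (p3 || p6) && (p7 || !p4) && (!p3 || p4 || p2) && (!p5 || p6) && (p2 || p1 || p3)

p1 ↦ false, p2 ↦ true, p3 ↦ true, p4 ↦ true, p5 ↦ false, p6 ↦ false, p7 ↦ true

Try p6 = false.
The clause (p3) is unit, so p3 = true.
The clause (p2) is unit, so p2 = true.
The clause (!p5) is unit, so p5 = false.
Try p1 = false.
The clause (p7) is unit, so p7 = true.
No clause remains; p4 is free.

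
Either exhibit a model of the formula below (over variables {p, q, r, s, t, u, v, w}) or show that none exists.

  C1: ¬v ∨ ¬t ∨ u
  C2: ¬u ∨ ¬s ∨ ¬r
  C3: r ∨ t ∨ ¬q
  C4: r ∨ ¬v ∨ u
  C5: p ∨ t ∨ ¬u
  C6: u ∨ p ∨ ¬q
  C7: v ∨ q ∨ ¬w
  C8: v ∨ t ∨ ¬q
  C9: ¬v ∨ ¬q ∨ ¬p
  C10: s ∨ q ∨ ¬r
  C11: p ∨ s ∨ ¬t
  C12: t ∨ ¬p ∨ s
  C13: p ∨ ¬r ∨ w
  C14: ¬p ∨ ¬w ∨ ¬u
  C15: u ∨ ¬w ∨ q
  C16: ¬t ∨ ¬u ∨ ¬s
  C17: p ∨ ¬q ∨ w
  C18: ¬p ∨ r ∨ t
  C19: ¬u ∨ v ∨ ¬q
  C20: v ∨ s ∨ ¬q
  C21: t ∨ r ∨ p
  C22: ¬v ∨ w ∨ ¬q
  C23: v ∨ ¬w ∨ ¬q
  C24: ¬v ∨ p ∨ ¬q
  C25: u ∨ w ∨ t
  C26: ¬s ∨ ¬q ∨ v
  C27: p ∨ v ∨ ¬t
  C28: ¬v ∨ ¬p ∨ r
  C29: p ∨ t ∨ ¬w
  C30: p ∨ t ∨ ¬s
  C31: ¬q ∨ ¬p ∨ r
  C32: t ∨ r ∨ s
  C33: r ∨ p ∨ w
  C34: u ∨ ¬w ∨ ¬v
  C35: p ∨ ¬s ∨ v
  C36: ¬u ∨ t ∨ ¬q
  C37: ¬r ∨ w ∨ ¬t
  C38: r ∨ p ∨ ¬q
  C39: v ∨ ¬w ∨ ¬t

p ↦ True,  q ↦ False,  r ↦ False,  s ↦ False,  t ↦ True,  u ↦ False,  v ↦ False,  w ↦ False

Case v = False:
Case q = False:
Unit clause (¬w) forces w = False.
Case s = False:
Unit clause (¬r) forces r = False.
Unit clause (t) forces t = True.
Unit clause (p) forces p = True.
No clause remains; u is free.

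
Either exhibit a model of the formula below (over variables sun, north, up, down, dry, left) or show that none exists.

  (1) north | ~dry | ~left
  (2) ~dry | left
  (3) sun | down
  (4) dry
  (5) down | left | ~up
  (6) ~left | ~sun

sun: 0, north: 1, up: 0, down: 1, dry: 1, left: 1

Unit clause (dry) forces dry = 1.
Unit clause (left) forces left = 1.
Unit clause (north) forces north = 1.
Unit clause (~sun) forces sun = 0.
Unit clause (down) forces down = 1.
All clauses hold; up can take either value.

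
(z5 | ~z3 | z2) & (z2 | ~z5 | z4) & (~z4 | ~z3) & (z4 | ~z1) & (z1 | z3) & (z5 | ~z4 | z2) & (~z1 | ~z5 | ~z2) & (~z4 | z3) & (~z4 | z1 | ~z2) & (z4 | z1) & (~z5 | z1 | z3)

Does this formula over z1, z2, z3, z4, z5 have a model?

Suppose z4 = 0.
(~z1) alone gives z1 = 0.
That conflicts with the unit clause (z1).
Undo z4 and try z4 = 1.
(~z3) alone gives z3 = 0.
That conflicts with the unit clause (z3).
Either choice for z4 ends in contradiction.
No assignment satisfies every clause.

Unsatisfiable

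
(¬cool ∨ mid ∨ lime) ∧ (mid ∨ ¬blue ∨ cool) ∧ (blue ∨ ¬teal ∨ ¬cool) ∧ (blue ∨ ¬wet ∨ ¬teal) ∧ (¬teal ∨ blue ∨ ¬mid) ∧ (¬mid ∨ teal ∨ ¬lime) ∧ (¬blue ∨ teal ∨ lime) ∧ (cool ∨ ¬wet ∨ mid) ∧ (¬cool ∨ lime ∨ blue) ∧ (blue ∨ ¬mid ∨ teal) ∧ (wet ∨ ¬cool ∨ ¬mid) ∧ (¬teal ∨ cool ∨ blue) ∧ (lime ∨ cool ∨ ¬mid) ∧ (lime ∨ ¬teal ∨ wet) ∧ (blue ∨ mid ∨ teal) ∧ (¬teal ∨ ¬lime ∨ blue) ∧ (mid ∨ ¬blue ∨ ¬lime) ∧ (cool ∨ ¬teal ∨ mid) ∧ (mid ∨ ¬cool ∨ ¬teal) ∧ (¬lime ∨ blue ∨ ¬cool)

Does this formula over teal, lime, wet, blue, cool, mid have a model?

Branch on cool: set cool = False.
Branch on mid: set mid = True.
The clause (lime) is unit, so lime = True.
The clause (teal) is unit, so teal = True.
The clause (blue) is unit, so blue = True.
All clauses hold; wet can take either value.
A satisfying assignment: teal=True,  lime=True,  wet=False,  blue=True,  cool=False,  mid=True.

Yes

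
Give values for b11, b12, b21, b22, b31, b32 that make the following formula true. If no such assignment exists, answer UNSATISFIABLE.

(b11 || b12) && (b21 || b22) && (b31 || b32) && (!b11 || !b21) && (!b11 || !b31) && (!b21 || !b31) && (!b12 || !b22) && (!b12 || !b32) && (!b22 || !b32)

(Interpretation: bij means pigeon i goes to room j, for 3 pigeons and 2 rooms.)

Branch on b11: set b11 = true.
Unit clause (!b21) forces b21 = false.
Unit clause (b22) forces b22 = true.
Unit clause (!b31) forces b31 = false.
Unit clause (b32) forces b32 = true.
But (!b32) is also a unit clause — contradiction.
Backtrack on b11: now try b11 = false.
Unit clause (b12) forces b12 = true.
Unit clause (!b22) forces b22 = false.
Unit clause (b21) forces b21 = true.
Unit clause (!b31) forces b31 = false.
Unit clause (b32) forces b32 = true.
But (!b32) is also a unit clause — contradiction.
Both values of b11 lead to a conflict.

UNSATISFIABLE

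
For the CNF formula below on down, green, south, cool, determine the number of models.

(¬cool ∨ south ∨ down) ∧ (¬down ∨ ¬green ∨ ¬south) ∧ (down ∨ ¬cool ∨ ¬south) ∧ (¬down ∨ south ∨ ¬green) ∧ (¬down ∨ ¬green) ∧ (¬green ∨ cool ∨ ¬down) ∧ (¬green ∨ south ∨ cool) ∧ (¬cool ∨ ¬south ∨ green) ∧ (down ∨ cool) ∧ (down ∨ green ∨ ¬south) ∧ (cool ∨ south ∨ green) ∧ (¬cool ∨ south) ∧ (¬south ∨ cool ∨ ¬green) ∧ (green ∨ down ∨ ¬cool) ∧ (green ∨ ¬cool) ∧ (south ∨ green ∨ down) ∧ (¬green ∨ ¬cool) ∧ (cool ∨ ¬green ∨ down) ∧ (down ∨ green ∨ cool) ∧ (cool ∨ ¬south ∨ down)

There are 2^4 = 16 truth assignments over (down, green, south, cool).
Split on green. With green = True, the clauses containing green are satisfied and ¬green drops from the rest; 0 of the 2^3 = 8 assignments to the other variables satisfy what remains.
With green = False, by the same count on the reduced clause set, 1 assignment works.
Total: 0 + 1 = 1.

1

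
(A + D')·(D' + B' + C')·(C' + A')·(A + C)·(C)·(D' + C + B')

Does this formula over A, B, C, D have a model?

From the singleton clause (C), C = 1.
From the singleton clause (A'), A = 0.
From the singleton clause (D'), D = 0.
Every clause is now satisfied; B is unconstrained.
A satisfying assignment: A: 0; B: 1; C: 1; D: 0.

Satisfiable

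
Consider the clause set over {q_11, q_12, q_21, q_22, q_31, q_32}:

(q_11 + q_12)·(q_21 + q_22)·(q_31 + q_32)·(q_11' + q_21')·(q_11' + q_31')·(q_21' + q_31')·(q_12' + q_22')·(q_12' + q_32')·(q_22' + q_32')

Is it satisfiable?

Unsatisfiable

Case q_11 = 1:
The clause (q_21') is unit, so q_21 = 0.
The clause (q_22) is unit, so q_22 = 1.
The clause (q_31') is unit, so q_31 = 0.
The clause (q_32) is unit, so q_32 = 1.
But (q_32') is also a unit clause — contradiction.
So q_11 must be the other value — set q_11 = 0.
The clause (q_12) is unit, so q_12 = 1.
The clause (q_22') is unit, so q_22 = 0.
The clause (q_21) is unit, so q_21 = 1.
The clause (q_31') is unit, so q_31 = 0.
The clause (q_32) is unit, so q_32 = 1.
But (q_32') is also a unit clause — contradiction.
Either choice for q_11 ends in contradiction.
No assignment satisfies every clause.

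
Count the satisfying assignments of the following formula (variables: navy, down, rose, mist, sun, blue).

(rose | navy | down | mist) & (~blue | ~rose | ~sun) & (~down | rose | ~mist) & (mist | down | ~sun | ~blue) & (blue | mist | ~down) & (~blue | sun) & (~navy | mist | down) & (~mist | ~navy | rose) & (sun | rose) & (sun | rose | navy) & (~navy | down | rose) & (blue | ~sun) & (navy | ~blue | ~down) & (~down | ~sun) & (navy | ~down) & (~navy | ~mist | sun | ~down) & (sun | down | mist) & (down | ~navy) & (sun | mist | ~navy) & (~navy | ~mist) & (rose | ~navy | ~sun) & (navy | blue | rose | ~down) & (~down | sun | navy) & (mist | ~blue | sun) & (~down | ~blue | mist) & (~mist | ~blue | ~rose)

There are 2^6 = 64 truth assignments over (navy, down, rose, mist, sun, blue).
Split on sun. With sun = 1, the clauses containing sun are satisfied and ~sun drops from the rest; 1 of the 2^5 = 32 assignments to the other variables satisfy what remains.
With sun = 0, by the same count on the reduced clause set, 1 assignment works.
(One model: navy=F, down=F, rose=F, mist=T, sun=T, blue=T.)
Total: 1 + 1 = 2.

2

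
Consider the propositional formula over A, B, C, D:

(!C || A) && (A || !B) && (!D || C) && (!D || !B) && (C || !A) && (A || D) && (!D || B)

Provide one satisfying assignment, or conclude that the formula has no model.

A ↦ true; B ↦ true; C ↦ true; D ↦ false

Branch on C: set C = true.
From the singleton clause (A), A = true.
Branch on D: set D = false.
Every clause is now satisfied; B is unconstrained.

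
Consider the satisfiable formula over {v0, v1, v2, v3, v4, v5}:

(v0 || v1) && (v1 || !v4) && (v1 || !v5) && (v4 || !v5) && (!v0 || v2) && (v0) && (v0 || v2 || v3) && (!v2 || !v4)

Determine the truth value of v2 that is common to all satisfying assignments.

True

Suppose v2 = false.
(!v0) alone gives v0 = false.
That conflicts with the unit clause (v0).
So every satisfying assignment has v2 = True.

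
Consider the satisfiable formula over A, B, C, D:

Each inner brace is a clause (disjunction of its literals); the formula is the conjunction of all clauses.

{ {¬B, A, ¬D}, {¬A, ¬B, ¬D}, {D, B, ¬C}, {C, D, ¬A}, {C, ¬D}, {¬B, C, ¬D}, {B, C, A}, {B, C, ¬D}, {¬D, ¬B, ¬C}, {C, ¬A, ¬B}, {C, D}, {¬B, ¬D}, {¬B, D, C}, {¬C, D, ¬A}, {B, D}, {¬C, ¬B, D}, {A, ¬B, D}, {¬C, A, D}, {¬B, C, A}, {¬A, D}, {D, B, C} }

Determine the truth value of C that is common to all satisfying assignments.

True

Suppose C = False.
Unit clause (¬D) forces D = False.
That conflicts with the unit clause (D).
So every satisfying assignment has C = True.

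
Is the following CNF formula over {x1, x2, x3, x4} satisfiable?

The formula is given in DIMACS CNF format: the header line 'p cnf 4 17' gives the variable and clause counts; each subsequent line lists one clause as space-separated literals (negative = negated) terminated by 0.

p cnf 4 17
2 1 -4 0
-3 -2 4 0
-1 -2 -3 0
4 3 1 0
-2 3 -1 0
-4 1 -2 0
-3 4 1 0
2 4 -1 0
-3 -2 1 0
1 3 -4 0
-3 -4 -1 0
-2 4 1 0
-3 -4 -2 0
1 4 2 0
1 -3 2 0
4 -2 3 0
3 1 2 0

Try x2 = False.
Try x1 = True.
The clause (x4) is unit, so x4 = True.
The clause (¬x3) is unit, so x3 = False.
Every clause now holds.
A satisfying assignment: x1=True,  x2=False,  x3=False,  x4=True.

Yes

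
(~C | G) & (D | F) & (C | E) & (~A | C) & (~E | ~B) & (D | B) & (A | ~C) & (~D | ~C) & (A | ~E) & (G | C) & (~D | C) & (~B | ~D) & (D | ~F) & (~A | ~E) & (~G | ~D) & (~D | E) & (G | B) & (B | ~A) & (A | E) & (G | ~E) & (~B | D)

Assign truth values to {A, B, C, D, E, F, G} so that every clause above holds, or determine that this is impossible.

Branch on C: set C = 0.
(E) alone gives E = 1.
(~A) alone gives A = 0.
Now (A) is unsatisfied and unit — conflict.
So C must be the other value — set C = 1.
(G) alone gives G = 1.
(A) alone gives A = 1.
(~D) alone gives D = 0.
(F) alone gives F = 1.
Now (~F) is unsatisfied and unit — conflict.
Either choice for C ends in contradiction.

UNSATISFIABLE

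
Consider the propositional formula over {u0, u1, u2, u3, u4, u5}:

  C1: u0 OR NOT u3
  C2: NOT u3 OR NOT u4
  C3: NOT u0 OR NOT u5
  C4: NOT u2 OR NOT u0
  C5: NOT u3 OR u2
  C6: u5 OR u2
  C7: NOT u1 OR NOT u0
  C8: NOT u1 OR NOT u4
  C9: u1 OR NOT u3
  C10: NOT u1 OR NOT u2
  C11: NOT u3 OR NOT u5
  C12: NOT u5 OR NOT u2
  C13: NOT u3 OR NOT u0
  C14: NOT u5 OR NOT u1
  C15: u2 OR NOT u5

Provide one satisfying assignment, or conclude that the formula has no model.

Case u0 = false:
(NOT u3) alone gives u3 = false.
Case u5 = false:
(u2) alone gives u2 = true.
(NOT u1) alone gives u1 = false.
Every clause is now satisfied; u4 is unconstrained.

u0: false; u1: false; u2: true; u3: false; u4: false; u5: false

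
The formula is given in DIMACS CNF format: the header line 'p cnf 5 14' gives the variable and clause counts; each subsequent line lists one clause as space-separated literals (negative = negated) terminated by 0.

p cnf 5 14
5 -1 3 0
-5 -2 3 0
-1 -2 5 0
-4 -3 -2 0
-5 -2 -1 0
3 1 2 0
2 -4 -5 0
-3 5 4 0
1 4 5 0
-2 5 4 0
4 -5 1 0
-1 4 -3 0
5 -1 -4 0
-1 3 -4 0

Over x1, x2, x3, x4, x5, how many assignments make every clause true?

3

There are 2^5 = 32 truth assignments over (x1, x2, x3, x4, x5).
Split on x2. With x2 = True, the clauses containing x2 are satisfied and ¬x2 drops from the rest; 1 of the 2^4 = 16 assignments to the other variables satisfy what remains.
With x2 = False, by the same count on the reduced clause set, 2 assignments work.
(One model: x1=F, x2=F, x3=T, x4=T, x5=F.)
Total: 1 + 2 = 3.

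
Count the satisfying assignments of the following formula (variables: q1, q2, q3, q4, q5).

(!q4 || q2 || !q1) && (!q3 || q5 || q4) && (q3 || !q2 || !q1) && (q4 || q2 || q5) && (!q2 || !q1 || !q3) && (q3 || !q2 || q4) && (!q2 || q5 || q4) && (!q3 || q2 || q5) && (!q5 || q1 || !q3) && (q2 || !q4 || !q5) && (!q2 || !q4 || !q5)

6

There are 2^5 = 32 truth assignments over (q1, q2, q3, q4, q5).
Split on q2. With q2 = true, the clauses containing q2 are satisfied and !q2 drops from the rest; 2 of the 2^4 = 16 assignments to the other variables satisfy what remains.
With q2 = false, by the same count on the reduced clause set, 4 assignments work.
(One model: q1=F, q2=F, q3=F, q4=F, q5=T.)
Total: 2 + 4 = 6.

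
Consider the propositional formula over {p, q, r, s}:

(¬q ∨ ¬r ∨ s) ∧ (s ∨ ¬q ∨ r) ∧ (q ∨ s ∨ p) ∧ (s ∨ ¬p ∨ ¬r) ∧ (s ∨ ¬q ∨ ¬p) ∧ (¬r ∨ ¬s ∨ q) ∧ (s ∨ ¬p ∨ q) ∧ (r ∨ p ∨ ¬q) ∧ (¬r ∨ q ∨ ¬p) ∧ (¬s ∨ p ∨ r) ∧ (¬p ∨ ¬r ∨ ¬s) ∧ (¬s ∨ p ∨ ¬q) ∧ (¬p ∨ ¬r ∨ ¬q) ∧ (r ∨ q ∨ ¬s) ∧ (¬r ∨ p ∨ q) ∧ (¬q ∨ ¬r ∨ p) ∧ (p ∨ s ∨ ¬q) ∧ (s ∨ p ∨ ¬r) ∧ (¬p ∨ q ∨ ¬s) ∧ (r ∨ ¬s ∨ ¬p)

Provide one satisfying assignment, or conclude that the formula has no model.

Try q = False.
Try s = True.
(¬r) alone gives r = False.
That conflicts with the unit clause (r).
That branch fails; take s = False instead.
(p) alone gives p = True.
That conflicts with the unit clause (¬p).
Neither s = True nor s = False works.
That branch fails; take q = True instead.
Try r = False.
(s) alone gives s = True.
(p) alone gives p = True.
That conflicts with the unit clause (¬p).
That branch fails; take r = True instead.
(s) alone gives s = True.
(¬p) alone gives p = False.
That conflicts with the unit clause (p).
Neither r = True nor r = False works.
Neither q = True nor q = False works.

UNSATISFIABLE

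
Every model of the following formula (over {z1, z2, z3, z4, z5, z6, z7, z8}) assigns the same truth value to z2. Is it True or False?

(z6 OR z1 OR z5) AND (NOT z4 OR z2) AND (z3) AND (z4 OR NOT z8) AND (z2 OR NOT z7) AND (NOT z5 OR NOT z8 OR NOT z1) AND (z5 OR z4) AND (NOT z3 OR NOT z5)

Suppose z2 = false.
Unit clause (NOT z4) forces z4 = false.
Unit clause (z3) forces z3 = true.
Unit clause (NOT z8) forces z8 = false.
Unit clause (NOT z7) forces z7 = false.
Unit clause (z5) forces z5 = true.
Now (NOT z5) is unsatisfied and unit — conflict.
So every satisfying assignment has z2 = True.

True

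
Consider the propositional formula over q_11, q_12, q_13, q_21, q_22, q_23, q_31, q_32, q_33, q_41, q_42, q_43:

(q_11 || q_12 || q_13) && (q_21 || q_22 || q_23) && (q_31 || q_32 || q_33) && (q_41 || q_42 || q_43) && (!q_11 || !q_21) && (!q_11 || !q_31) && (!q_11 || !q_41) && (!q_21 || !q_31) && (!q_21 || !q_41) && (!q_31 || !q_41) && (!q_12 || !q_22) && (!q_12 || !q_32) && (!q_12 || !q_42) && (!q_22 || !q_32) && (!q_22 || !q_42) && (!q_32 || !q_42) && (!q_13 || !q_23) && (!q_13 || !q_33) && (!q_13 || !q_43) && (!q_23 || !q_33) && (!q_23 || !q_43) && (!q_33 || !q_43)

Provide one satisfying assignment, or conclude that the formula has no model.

UNSATISFIABLE

Case q_11 = false:
Case q_12 = true:
The clause (!q_22) is unit, so q_22 = false.
The clause (!q_32) is unit, so q_32 = false.
The clause (!q_42) is unit, so q_42 = false.
Case q_21 = true:
The clause (!q_31) is unit, so q_31 = false.
The clause (q_33) is unit, so q_33 = true.
The clause (!q_41) is unit, so q_41 = false.
The clause (q_43) is unit, so q_43 = true.
That conflicts with the unit clause (!q_43).
So q_21 must be the other value — set q_21 = false.
The clause (q_23) is unit, so q_23 = true.
The clause (!q_13) is unit, so q_13 = false.
The clause (!q_33) is unit, so q_33 = false.
The clause (q_31) is unit, so q_31 = true.
The clause (!q_41) is unit, so q_41 = false.
The clause (q_43) is unit, so q_43 = true.
That conflicts with the unit clause (!q_43).
Both values of q_21 lead to a conflict.
So q_12 must be the other value — set q_12 = false.
The clause (q_13) is unit, so q_13 = true.
The clause (!q_23) is unit, so q_23 = false.
The clause (!q_33) is unit, so q_33 = false.
The clause (!q_43) is unit, so q_43 = false.
Case q_21 = true:
The clause (!q_31) is unit, so q_31 = false.
The clause (q_32) is unit, so q_32 = true.
The clause (!q_41) is unit, so q_41 = false.
The clause (q_42) is unit, so q_42 = true.
That conflicts with the unit clause (!q_42).
So q_21 must be the other value — set q_21 = false.
The clause (q_22) is unit, so q_22 = true.
The clause (!q_32) is unit, so q_32 = false.
The clause (q_31) is unit, so q_31 = true.
The clause (!q_41) is unit, so q_41 = false.
The clause (q_42) is unit, so q_42 = true.
That conflicts with the unit clause (!q_42).
Both values of q_21 lead to a conflict.
Both values of q_12 lead to a conflict.
So q_11 must be the other value — set q_11 = true.
The clause (!q_21) is unit, so q_21 = false.
The clause (!q_31) is unit, so q_31 = false.
The clause (!q_41) is unit, so q_41 = false.
Case q_22 = true:
The clause (!q_12) is unit, so q_12 = false.
The clause (!q_32) is unit, so q_32 = false.
The clause (q_33) is unit, so q_33 = true.
The clause (!q_42) is unit, so q_42 = false.
The clause (q_43) is unit, so q_43 = true.
That conflicts with the unit clause (!q_43).
So q_22 must be the other value — set q_22 = false.
The clause (q_23) is unit, so q_23 = true.
The clause (!q_13) is unit, so q_13 = false.
The clause (!q_33) is unit, so q_33 = false.
The clause (q_32) is unit, so q_32 = true.
The clause (!q_12) is unit, so q_12 = false.
The clause (!q_42) is unit, so q_42 = false.
The clause (q_43) is unit, so q_43 = true.
That conflicts with the unit clause (!q_43).
Both values of q_22 lead to a conflict.
Both values of q_11 lead to a conflict.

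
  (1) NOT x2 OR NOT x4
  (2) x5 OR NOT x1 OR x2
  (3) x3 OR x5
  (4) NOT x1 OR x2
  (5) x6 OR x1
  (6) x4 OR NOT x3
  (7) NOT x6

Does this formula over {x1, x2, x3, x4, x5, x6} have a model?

(NOT x6) alone gives x6 = false.
(x1) alone gives x1 = true.
(x2) alone gives x2 = true.
(NOT x4) alone gives x4 = false.
(NOT x3) alone gives x3 = false.
(x5) alone gives x5 = true.
Every clause now holds.
A satisfying assignment: x1=true, x2=true, x3=false, x4=false, x5=true, x6=false.

Yes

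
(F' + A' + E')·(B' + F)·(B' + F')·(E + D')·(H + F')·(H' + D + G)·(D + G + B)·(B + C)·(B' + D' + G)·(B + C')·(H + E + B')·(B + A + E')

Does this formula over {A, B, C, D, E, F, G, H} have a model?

Case B = 0:
Unit clause (C) forces C = 1.
Now (C') is unsatisfied and unit — conflict.
That branch fails; take B = 1 instead.
Unit clause (F) forces F = 1.
Now (F') is unsatisfied and unit — conflict.
Both values of B lead to a conflict.
No assignment satisfies every clause.

No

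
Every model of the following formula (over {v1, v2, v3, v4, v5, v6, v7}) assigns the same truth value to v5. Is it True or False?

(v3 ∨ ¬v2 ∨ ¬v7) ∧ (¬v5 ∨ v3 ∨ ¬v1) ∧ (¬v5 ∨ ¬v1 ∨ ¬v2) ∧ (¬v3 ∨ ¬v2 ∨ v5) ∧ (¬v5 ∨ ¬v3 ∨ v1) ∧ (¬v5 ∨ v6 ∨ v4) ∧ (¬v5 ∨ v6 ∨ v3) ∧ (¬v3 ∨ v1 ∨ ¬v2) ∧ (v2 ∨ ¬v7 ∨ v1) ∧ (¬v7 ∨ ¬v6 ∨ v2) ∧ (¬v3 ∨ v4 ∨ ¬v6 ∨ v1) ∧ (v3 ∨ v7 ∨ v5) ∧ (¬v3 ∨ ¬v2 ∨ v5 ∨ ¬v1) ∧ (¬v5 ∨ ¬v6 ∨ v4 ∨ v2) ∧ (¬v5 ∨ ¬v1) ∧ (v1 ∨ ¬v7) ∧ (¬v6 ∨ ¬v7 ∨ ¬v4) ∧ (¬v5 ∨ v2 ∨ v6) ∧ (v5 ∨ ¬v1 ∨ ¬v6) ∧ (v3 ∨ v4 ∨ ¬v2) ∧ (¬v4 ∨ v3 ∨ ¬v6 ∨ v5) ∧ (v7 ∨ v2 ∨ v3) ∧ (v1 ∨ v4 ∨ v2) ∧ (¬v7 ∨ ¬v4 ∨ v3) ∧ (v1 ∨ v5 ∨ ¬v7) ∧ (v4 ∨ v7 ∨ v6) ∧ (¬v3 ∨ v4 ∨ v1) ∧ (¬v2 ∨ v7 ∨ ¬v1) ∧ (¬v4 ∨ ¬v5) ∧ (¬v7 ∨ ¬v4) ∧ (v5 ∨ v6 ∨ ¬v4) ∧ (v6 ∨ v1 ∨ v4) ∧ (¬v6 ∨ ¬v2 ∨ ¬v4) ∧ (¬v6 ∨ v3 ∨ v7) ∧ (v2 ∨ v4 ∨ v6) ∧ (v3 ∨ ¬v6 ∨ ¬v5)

Suppose v5 = True.
(¬v1) alone gives v1 = False.
(¬v3) alone gives v3 = False.
(v6) alone gives v6 = True.
Now (¬v6) is unsatisfied and unit — conflict.
So every satisfying assignment has v5 = False.

False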